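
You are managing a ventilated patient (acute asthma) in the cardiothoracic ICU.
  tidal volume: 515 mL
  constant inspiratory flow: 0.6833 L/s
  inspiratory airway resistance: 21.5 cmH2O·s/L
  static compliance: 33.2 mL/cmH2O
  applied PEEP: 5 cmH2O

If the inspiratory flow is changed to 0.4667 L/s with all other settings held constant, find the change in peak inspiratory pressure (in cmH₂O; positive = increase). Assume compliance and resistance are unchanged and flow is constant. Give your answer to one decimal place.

-4.7

PIP = Vt/C + R·V̇ + PEEP (constant-flow equation of motion).
Only the resistive term changes: ΔPIP = R × ΔV̇ = 21.5 × (0.4667 − 0.6833) = 21.5 × -0.2166 = -4.657 cmH2O.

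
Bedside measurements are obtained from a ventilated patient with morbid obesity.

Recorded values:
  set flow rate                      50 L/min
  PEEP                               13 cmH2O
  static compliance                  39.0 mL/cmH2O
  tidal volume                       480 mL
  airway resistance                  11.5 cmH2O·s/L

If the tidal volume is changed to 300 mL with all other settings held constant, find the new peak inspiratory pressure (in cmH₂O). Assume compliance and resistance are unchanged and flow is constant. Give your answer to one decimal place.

30.3

Flow: 50 L/min ÷ 60 = 0.8333 L/s.
PIP = Vt/C + R·V̇ + PEEP (constant-flow equation of motion).
Only the elastic term changes: ΔPIP = ΔVt / C = (300 − 480) / 39.0 = -4.615 cmH2O.
Original PIP = 480/39.0 + 11.5×0.8333 + 13 = 34.891 cmH2O; new PIP = 34.891 + (-4.615) = 30.276 cmH2O.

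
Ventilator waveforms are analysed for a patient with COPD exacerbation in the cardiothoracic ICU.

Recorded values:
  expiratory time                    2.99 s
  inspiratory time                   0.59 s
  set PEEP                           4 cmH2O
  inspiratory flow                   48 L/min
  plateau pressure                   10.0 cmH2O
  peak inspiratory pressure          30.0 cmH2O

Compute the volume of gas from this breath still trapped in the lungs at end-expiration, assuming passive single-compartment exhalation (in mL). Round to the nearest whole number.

103

Flow: 48 L/min ÷ 60 = 0.8 L/s.
Vt = flow × Ti = 0.8 L/s × 0.59 s × 1000 mL/L = 472.0 mL.
R = (PIP − Pplat)/V̇ = (30.0 − 10.0) / 0.8 = 20.0/0.8 = 25.0 cmH2O·s/L.
C = Vt/(Pplat − PEEP) = 472.0 / (10.0 − 4) = 472.0/6.0 = 78.667 mL/cmH2O.
τ = R × C = 25.0 × 0.07867 L/cmH2O = 1.967 s.
Fraction remaining = e^(−Te/τ) = e^(−2.99/1.967) = 0.2187.
Trapped volume = 472.0 × 0.2187 = 103.23 mL.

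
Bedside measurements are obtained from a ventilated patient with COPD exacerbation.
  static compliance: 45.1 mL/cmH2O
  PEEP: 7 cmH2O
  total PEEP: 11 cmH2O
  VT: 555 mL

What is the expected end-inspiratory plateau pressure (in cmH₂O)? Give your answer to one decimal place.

23.3

End-expiratory occlusion gives total PEEP = 11 cmH2O (intrinsic PEEP = 11 − 7 = 4). Use total PEEP for the elastic gradient.
Pplat = PEEPtotal + Vt / Cstat = 11 + 555 / 45.1 = 11 + 12.306 = 23.306 cmH2O.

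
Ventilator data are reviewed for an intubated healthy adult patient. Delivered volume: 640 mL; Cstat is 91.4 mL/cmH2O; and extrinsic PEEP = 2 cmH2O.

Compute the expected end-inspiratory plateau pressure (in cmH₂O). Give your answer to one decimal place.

Pplat = PEEP + Vt / Cstat = 2 + 640 / 91.4 = 2 + 7.002 = 9.002 cmH2O.

9.0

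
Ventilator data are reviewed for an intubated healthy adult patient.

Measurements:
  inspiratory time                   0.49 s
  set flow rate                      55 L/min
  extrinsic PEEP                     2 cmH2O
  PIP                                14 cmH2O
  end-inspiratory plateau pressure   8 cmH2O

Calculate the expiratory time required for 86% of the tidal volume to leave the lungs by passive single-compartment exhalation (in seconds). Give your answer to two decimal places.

0.96

Flow: 55 L/min ÷ 60 = 0.9167 L/s.
Vt = flow × Ti = 0.9167 L/s × 0.49 s × 1000 mL/L = 449.18 mL.
R = (PIP − Pplat)/V̇ = (14 − 8) / 0.9167 = 6.0/0.9167 = 6.545 cmH2O·s/L.
C = Vt/(Pplat − PEEP) = 449.18 / (8 − 2) = 449.18/6.0 = 74.863 mL/cmH2O.
τ = R × C = 6.545 × 0.07486 L/cmH2O = 0.49 s.
t = −τ·ln(1 − 0.86) = −0.49·ln(0.14) = 0.9634 s.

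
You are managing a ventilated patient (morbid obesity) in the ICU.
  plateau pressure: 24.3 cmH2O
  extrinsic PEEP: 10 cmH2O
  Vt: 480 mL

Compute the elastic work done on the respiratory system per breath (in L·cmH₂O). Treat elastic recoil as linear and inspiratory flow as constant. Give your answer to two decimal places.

3.43

Elastic work ≈ ½ × (Pplat − PEEP) × Vt = 0.5 × (24.3 − 10) × 0.480 L = 0.5 × 14.3 × 0.480 = 3.432 L·cmH2O.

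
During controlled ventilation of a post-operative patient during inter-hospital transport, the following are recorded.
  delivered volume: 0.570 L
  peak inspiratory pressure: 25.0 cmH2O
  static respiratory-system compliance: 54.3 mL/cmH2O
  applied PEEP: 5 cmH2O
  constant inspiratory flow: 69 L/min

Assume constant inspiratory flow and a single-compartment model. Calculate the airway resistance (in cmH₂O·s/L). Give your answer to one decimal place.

8.3

Flow: 69 L/min ÷ 60 = 1.15 L/s.
Equation of motion (constant flow): PIP = Vt/C + R·V̇ + PEEP.
R·V̇ = PIP − Vt/C − PEEP = 25.0 − 570/54.3 − 5 = 25.0 − 10.497 − 5 = 9.503 cmH2O.
R = 9.503 / 1.15 = 8.263 cmH2O·s/L.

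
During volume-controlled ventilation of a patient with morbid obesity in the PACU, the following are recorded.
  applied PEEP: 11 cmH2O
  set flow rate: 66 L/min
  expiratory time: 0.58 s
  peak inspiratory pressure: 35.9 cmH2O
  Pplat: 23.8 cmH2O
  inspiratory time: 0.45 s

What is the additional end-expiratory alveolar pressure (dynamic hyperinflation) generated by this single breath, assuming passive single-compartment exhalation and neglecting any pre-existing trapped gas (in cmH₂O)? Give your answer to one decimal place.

Flow: 66 L/min ÷ 60 = 1.1 L/s.
Vt = flow × Ti = 1.1 L/s × 0.45 s × 1000 mL/L = 495.0 mL.
R = (PIP − Pplat)/V̇ = (35.9 − 23.8) / 1.1 = 12.1/1.1 = 11.0 cmH2O·s/L.
C = Vt/(Pplat − PEEP) = 495.0 / (23.8 − 11) = 495.0/12.8 = 38.672 mL/cmH2O.
τ = R × C = 11.0 × 0.03867 L/cmH2O = 0.4254 s.
Fraction remaining = e^(−Te/τ) = e^(−0.58/0.4254) = 0.2558; trapped volume = 495.0 × 0.2558 = 126.62 mL.
Additional alveolar pressure from trapping ≈ V_trapped / C = 126.62 / 38.672 = 3.274 cmH2O.

3.3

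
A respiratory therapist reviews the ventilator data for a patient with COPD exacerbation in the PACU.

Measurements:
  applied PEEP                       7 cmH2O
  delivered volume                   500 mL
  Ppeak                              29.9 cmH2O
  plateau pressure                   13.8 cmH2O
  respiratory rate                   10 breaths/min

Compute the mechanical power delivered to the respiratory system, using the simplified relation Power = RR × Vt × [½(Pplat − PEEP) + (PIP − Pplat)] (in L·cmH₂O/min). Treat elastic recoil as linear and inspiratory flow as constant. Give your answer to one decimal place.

Per-breath work = Vt × [½(Pplat−PEEP) + (PIP−Pplat)] = 0.500 × [0.5×6.8 + 16.1] = 0.500 × 19.5 = 9.75 L·cmH2O.
Power = 10 × 9.75 = 97.5 L·cmH2O/min.

97.5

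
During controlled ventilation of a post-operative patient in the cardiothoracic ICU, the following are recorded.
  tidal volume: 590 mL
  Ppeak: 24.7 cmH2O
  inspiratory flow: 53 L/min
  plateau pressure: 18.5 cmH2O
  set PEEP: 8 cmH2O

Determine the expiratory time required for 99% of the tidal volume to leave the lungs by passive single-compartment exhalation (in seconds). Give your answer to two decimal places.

Flow: 53 L/min ÷ 60 = 0.8833 L/s.
R = (PIP − Pplat)/V̇ = (24.7 − 18.5) / 0.8833 = 6.2/0.8833 = 7.019 cmH2O·s/L.
C = Vt/(Pplat − PEEP) = 590.0 / (18.5 − 8) = 590.0/10.5 = 56.19 mL/cmH2O.
τ = R × C = 7.019 × 0.05619 L/cmH2O = 0.3944 s.
t = −τ·ln(1 − 0.99) = −0.3944·ln(0.01) = 1.816 s.

1.82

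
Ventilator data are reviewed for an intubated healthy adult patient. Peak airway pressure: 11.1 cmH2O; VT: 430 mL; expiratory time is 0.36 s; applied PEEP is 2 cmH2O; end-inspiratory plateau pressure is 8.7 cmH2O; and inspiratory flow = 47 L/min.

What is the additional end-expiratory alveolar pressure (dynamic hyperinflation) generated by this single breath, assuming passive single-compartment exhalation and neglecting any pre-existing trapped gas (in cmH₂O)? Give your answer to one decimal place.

1.1

Flow: 47 L/min ÷ 60 = 0.7833 L/s.
R = (PIP − Pplat)/V̇ = (11.1 − 8.7) / 0.7833 = 2.4/0.7833 = 3.064 cmH2O·s/L.
C = Vt/(Pplat − PEEP) = 430.0 / (8.7 − 2) = 430.0/6.7 = 64.179 mL/cmH2O.
τ = R × C = 3.064 × 0.06418 L/cmH2O = 0.1966 s.
Fraction remaining = e^(−Te/τ) = e^(−0.36/0.1966) = 0.1602; trapped volume = 430.0 × 0.1602 = 68.886 mL.
Additional alveolar pressure from trapping ≈ V_trapped / C = 68.886 / 64.179 = 1.073 cmH2O.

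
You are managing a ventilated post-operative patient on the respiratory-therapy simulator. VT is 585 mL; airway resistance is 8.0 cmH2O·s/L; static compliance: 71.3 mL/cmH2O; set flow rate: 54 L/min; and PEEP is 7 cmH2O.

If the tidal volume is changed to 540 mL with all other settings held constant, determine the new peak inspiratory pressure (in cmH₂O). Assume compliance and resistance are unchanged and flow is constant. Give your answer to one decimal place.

Flow: 54 L/min ÷ 60 = 0.9 L/s.
PIP = Vt/C + R·V̇ + PEEP (constant-flow equation of motion).
Only the elastic term changes: ΔPIP = ΔVt / C = (540 − 585) / 71.3 = -0.6311 cmH2O.
Original PIP = 585/71.3 + 8.0×0.9 + 7 = 22.405 cmH2O; new PIP = 22.405 + (-0.6311) = 21.774 cmH2O.

21.8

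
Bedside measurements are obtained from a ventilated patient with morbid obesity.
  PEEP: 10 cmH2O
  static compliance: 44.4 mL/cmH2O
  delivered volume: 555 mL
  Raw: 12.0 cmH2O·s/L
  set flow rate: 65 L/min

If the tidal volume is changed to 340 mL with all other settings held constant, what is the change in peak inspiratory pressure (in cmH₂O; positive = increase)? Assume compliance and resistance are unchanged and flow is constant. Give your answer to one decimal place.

-4.8

PIP = Vt/C + R·V̇ + PEEP (constant-flow equation of motion).
Only the elastic term changes: ΔPIP = ΔVt / C = (340 − 555) / 44.4 = -4.842 cmH2O.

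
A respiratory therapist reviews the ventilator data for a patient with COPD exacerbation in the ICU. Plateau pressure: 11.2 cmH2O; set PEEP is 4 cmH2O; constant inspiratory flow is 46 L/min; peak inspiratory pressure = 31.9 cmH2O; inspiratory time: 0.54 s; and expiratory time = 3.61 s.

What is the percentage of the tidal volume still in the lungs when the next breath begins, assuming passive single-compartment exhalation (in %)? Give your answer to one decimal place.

Flow: 46 L/min ÷ 60 = 0.7667 L/s.
Vt = flow × Ti = 0.7667 L/s × 0.54 s × 1000 mL/L = 414.02 mL.
R = (PIP − Pplat)/V̇ = (31.9 − 11.2) / 0.7667 = 20.7/0.7667 = 26.999 cmH2O·s/L.
C = Vt/(Pplat − PEEP) = 414.02 / (11.2 − 4) = 414.02/7.2 = 57.503 mL/cmH2O.
τ = R × C = 26.999 × 0.0575 L/cmH2O = 1.552 s.
Fraction remaining at end-expiration = e^(−Te/τ) = e^(−3.61/1.552) = 0.09768 → 9.768%.

9.8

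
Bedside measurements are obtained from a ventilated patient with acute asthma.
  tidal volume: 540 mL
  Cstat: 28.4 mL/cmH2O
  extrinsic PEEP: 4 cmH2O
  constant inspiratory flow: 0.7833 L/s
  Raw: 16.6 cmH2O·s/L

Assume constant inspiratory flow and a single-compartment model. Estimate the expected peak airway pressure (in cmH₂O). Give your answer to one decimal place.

36.0

Equation of motion (constant flow): PIP = Vt/C + R·V̇ + PEEP.
PIP = 540/28.4 + 16.6×0.7833 + 4 = 19.014 + 13.003 + 4 = 36.017 cmH2O.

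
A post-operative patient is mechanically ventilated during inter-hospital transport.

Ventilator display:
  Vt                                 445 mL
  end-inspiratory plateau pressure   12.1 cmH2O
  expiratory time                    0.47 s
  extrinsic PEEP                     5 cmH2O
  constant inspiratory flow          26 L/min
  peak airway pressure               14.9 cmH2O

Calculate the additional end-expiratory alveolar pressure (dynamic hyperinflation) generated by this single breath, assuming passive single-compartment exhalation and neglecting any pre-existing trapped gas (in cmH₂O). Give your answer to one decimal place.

Flow: 26 L/min ÷ 60 = 0.4333 L/s.
R = (PIP − Pplat)/V̇ = (14.9 − 12.1) / 0.4333 = 2.8/0.4333 = 6.462 cmH2O·s/L.
C = Vt/(Pplat − PEEP) = 445.0 / (12.1 − 5) = 445.0/7.1 = 62.676 mL/cmH2O.
τ = R × C = 6.462 × 0.06268 L/cmH2O = 0.405 s.
Fraction remaining = e^(−Te/τ) = e^(−0.47/0.405) = 0.3133; trapped volume = 445.0 × 0.3133 = 139.42 mL.
Additional alveolar pressure from trapping ≈ V_trapped / C = 139.42 / 62.676 = 2.224 cmH2O.

2.2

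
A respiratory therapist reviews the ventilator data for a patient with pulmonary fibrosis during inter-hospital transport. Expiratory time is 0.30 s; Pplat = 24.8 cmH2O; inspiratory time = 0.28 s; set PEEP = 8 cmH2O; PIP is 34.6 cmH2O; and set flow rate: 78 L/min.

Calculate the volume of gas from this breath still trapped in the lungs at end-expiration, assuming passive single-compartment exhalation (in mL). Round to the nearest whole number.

58

Flow: 78 L/min ÷ 60 = 1.3 L/s.
Vt = flow × Ti = 1.3 L/s × 0.28 s × 1000 mL/L = 364.0 mL.
R = (PIP − Pplat)/V̇ = (34.6 − 24.8) / 1.3 = 9.8/1.3 = 7.538 cmH2O·s/L.
C = Vt/(Pplat − PEEP) = 364.0 / (24.8 − 8) = 364.0/16.8 = 21.667 mL/cmH2O.
τ = R × C = 7.538 × 0.02167 L/cmH2O = 0.1633 s.
Fraction remaining = e^(−Te/τ) = e^(−0.30/0.1633) = 0.1593.
Trapped volume = 364.0 × 0.1593 = 57.985 mL.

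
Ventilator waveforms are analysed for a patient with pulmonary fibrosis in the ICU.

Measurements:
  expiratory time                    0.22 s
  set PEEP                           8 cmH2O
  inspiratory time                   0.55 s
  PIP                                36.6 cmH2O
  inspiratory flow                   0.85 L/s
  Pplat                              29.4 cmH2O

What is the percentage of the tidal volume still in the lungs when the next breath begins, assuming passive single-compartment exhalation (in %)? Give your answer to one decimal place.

30.5

Vt = flow × Ti = 0.85 L/s × 0.55 s × 1000 mL/L = 467.5 mL.
R = (PIP − Pplat)/V̇ = (36.6 − 29.4) / 0.85 = 7.2/0.85 = 8.471 cmH2O·s/L.
C = Vt/(Pplat − PEEP) = 467.5 / (29.4 − 8) = 467.5/21.4 = 21.846 mL/cmH2O.
τ = R × C = 8.471 × 0.02185 L/cmH2O = 0.1851 s.
Fraction remaining at end-expiration = e^(−Te/τ) = e^(−0.22/0.1851) = 0.3047 → 30.47%.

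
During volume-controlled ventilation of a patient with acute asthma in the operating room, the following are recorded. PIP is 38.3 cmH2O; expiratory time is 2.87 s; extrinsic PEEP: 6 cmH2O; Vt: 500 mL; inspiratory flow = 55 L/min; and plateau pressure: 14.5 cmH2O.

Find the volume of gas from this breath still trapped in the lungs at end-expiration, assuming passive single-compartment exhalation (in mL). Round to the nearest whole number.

Flow: 55 L/min ÷ 60 = 0.9167 L/s.
R = (PIP − Pplat)/V̇ = (38.3 − 14.5) / 0.9167 = 23.8/0.9167 = 25.963 cmH2O·s/L.
C = Vt/(Pplat − PEEP) = 500.0 / (14.5 − 6) = 500.0/8.5 = 58.824 mL/cmH2O.
τ = R × C = 25.963 × 0.05882 L/cmH2O = 1.527 s.
Fraction remaining = e^(−Te/τ) = e^(−2.87/1.527) = 0.1527.
Trapped volume = 500.0 × 0.1527 = 76.35 mL.

76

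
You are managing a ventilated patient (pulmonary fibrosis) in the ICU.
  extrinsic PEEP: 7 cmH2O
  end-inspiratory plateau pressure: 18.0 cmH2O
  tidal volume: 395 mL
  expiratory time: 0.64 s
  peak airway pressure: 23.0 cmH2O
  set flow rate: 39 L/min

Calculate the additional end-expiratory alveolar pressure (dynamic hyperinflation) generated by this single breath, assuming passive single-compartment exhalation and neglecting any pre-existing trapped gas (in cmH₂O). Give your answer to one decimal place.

1.1

Flow: 39 L/min ÷ 60 = 0.65 L/s.
R = (PIP − Pplat)/V̇ = (23.0 − 18.0) / 0.65 = 5.0/0.65 = 7.692 cmH2O·s/L.
C = Vt/(Pplat − PEEP) = 395.0 / (18.0 − 7) = 395.0/11.0 = 35.909 mL/cmH2O.
τ = R × C = 7.692 × 0.03591 L/cmH2O = 0.2762 s.
Fraction remaining = e^(−Te/τ) = e^(−0.64/0.2762) = 0.09855; trapped volume = 395.0 × 0.09855 = 38.927 mL.
Additional alveolar pressure from trapping ≈ V_trapped / C = 38.927 / 35.909 = 1.084 cmH2O.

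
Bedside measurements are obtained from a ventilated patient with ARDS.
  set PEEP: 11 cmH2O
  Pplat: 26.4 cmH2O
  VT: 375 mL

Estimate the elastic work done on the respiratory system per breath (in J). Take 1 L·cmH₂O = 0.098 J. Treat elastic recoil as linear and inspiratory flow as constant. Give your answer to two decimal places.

Elastic work ≈ ½ × (Pplat − PEEP) × Vt = 0.5 × (26.4 − 11) × 0.375 L = 0.5 × 15.4 × 0.375 = 2.888 L·cmH2O.
× 0.098 J/(L·cmH2O) → 0.283 J.

0.28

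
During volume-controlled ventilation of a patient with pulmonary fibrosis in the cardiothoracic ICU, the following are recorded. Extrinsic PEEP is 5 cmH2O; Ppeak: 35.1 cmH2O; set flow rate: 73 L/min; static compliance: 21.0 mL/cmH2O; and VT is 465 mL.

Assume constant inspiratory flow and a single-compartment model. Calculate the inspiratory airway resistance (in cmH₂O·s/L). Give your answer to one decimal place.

6.5

Flow: 73 L/min ÷ 60 = 1.2167 L/s.
Equation of motion (constant flow): PIP = Vt/C + R·V̇ + PEEP.
R·V̇ = PIP − Vt/C − PEEP = 35.1 − 465/21.0 − 5 = 35.1 − 22.143 − 5 = 7.957 cmH2O.
R = 7.957 / 1.2167 = 6.54 cmH2O·s/L.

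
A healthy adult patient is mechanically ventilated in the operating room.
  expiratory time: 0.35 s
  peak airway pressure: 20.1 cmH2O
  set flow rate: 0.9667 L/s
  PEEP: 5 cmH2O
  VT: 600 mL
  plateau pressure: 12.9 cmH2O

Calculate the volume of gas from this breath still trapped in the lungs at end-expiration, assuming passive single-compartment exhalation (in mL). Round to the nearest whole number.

R = (PIP − Pplat)/V̇ = (20.1 − 12.9) / 0.9667 = 7.2/0.9667 = 7.448 cmH2O·s/L.
C = Vt/(Pplat − PEEP) = 600.0 / (12.9 − 5) = 600.0/7.9 = 75.949 mL/cmH2O.
τ = R × C = 7.448 × 0.07595 L/cmH2O = 0.5657 s.
Fraction remaining = e^(−Te/τ) = e^(−0.35/0.5657) = 0.5386.
Trapped volume = 600.0 × 0.5386 = 323.16 mL.

323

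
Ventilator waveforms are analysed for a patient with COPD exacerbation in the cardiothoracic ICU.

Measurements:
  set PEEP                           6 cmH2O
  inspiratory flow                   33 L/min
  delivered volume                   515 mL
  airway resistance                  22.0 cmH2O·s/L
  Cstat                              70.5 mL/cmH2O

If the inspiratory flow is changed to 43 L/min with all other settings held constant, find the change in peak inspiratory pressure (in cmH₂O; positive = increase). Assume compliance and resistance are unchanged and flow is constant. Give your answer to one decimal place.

Flow: 33 L/min ÷ 60 = 0.55 L/s.
New flow: 43 L/min ÷ 60 = 0.7167 L/s.
PIP = Vt/C + R·V̇ + PEEP (constant-flow equation of motion).
Only the resistive term changes: ΔPIP = R × ΔV̇ = 22.0 × (0.7167 − 0.55) = 22.0 × 0.1667 = 3.667 cmH2O.

3.7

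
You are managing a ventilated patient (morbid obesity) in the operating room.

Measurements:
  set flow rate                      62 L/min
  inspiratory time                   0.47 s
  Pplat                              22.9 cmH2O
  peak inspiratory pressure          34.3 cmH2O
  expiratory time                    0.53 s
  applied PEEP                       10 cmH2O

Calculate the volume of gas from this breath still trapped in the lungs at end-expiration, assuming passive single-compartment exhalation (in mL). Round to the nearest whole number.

136

Flow: 62 L/min ÷ 60 = 1.0333 L/s.
Vt = flow × Ti = 1.0333 L/s × 0.47 s × 1000 mL/L = 485.65 mL.
R = (PIP − Pplat)/V̇ = (34.3 − 22.9) / 1.0333 = 11.4/1.0333 = 11.033 cmH2O·s/L.
C = Vt/(Pplat − PEEP) = 485.65 / (22.9 − 10) = 485.65/12.9 = 37.647 mL/cmH2O.
τ = R × C = 11.033 × 0.03765 L/cmH2O = 0.4154 s.
Fraction remaining = e^(−Te/τ) = e^(−0.53/0.4154) = 0.2792.
Trapped volume = 485.65 × 0.2792 = 135.59 mL.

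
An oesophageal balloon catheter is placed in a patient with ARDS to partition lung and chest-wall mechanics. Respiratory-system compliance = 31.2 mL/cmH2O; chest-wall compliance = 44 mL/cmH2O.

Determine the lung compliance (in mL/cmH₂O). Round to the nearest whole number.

107

1/CL = 1/Crs − 1/Ccw.
1/CL = 1/31.2 − 1/44 = 0.009324.
CL = 107.25 mL/cmH2O.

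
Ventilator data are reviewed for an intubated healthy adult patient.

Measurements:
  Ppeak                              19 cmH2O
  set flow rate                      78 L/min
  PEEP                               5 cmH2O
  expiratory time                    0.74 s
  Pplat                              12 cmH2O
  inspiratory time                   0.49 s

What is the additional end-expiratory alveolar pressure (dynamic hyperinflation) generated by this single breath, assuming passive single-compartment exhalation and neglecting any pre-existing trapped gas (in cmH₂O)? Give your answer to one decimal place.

1.5

Flow: 78 L/min ÷ 60 = 1.3 L/s.
Vt = flow × Ti = 1.3 L/s × 0.49 s × 1000 mL/L = 637.0 mL.
R = (PIP − Pplat)/V̇ = (19 − 12) / 1.3 = 7.0/1.3 = 5.385 cmH2O·s/L.
C = Vt/(Pplat − PEEP) = 637.0 / (12 − 5) = 637.0/7.0 = 91.0 mL/cmH2O.
τ = R × C = 5.385 × 0.091 L/cmH2O = 0.49 s.
Fraction remaining = e^(−Te/τ) = e^(−0.74/0.49) = 0.2209; trapped volume = 637.0 × 0.2209 = 140.71 mL.
Additional alveolar pressure from trapping ≈ V_trapped / C = 140.71 / 91.0 = 1.546 cmH2O.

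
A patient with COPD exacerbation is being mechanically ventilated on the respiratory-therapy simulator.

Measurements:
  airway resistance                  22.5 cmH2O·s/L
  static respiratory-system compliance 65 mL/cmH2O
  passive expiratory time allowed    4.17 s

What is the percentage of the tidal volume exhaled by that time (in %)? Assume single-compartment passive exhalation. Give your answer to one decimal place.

τ = R × C = 22.5 × 65 mL/cmH2O = 22.5 × 0.065 L/cmH2O = 1.463 s.
Passive exhalation: V(t)/V₀ = e^(−t/τ) = e^(−4.17/1.463) = 0.05783.
Fraction exhaled = 1 − 0.05783 = 0.9422 → 94.22%.

94.2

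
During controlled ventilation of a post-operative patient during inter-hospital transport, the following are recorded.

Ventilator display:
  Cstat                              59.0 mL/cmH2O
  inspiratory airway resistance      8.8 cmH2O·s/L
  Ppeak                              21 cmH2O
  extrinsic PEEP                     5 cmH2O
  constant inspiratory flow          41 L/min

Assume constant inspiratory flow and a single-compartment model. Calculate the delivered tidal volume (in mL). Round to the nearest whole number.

Flow: 41 L/min ÷ 60 = 0.6833 L/s.
Equation of motion (constant flow): PIP = Vt/C + R·V̇ + PEEP.
Vt/C = PIP − R·V̇ − PEEP = 21 − 6.013 − 5 = 9.987 cmH2O.
Vt = C × 9.987 = 59.0 × 9.987 = 589.23 mL.

589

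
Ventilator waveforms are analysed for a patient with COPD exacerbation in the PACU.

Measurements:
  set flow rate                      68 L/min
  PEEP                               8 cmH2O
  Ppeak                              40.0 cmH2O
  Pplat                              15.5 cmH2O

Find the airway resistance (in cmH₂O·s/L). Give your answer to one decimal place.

Flow: 68 L/min ÷ 60 = 1.1333 L/s.
Raw = (PIP − Pplat) / flow = (40.0 − 15.5) / 1.1333 = 24.5 / 1.1333 = 21.618 cmH2O·s/L.

21.6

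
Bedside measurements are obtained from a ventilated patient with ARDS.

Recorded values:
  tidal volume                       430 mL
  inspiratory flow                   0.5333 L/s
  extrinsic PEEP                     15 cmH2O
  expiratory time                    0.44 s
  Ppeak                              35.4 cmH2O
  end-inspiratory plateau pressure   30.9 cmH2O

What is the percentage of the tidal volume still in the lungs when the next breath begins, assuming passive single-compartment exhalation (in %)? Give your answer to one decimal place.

14.5

R = (PIP − Pplat)/V̇ = (35.4 − 30.9) / 0.5333 = 4.5/0.5333 = 8.438 cmH2O·s/L.
C = Vt/(Pplat − PEEP) = 430.0 / (30.9 − 15) = 430.0/15.9 = 27.044 mL/cmH2O.
τ = R × C = 8.438 × 0.02704 L/cmH2O = 0.2282 s.
Fraction remaining at end-expiration = e^(−Te/τ) = e^(−0.44/0.2282) = 0.1454 → 14.54%.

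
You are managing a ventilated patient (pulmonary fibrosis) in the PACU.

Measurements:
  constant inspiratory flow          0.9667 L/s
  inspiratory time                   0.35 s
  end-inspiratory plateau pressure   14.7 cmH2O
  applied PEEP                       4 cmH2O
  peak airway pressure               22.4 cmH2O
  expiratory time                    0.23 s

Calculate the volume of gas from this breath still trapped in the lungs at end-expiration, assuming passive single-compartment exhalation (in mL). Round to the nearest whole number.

Vt = flow × Ti = 0.9667 L/s × 0.35 s × 1000 mL/L = 338.35 mL.
R = (PIP − Pplat)/V̇ = (22.4 − 14.7) / 0.9667 = 7.7/0.9667 = 7.965 cmH2O·s/L.
C = Vt/(Pplat − PEEP) = 338.35 / (14.7 − 4) = 338.35/10.7 = 31.621 mL/cmH2O.
τ = R × C = 7.965 × 0.03162 L/cmH2O = 0.2519 s.
Fraction remaining = e^(−Te/τ) = e^(−0.23/0.2519) = 0.4013.
Trapped volume = 338.35 × 0.4013 = 135.78 mL.

136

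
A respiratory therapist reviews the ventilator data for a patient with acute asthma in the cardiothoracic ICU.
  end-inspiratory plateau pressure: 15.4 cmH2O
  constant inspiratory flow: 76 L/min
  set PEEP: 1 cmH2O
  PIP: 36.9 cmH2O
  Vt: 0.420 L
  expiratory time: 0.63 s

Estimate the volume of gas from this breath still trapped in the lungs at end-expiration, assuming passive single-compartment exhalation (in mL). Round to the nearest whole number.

118

Flow: 76 L/min ÷ 60 = 1.2667 L/s.
R = (PIP − Pplat)/V̇ = (36.9 − 15.4) / 1.2667 = 21.5/1.2667 = 16.973 cmH2O·s/L.
C = Vt/(Pplat − PEEP) = 420.0 / (15.4 − 1) = 420.0/14.4 = 29.167 mL/cmH2O.
τ = R × C = 16.973 × 0.02917 L/cmH2O = 0.4951 s.
Fraction remaining = e^(−Te/τ) = e^(−0.63/0.4951) = 0.2801.
Trapped volume = 420.0 × 0.2801 = 117.64 mL.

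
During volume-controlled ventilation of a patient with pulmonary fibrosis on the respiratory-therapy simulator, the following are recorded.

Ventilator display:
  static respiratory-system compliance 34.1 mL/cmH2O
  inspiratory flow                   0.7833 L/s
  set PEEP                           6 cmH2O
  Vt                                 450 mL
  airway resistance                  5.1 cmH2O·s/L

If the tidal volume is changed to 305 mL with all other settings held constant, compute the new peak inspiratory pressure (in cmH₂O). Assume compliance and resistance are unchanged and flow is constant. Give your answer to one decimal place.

PIP = Vt/C + R·V̇ + PEEP (constant-flow equation of motion).
Only the elastic term changes: ΔPIP = ΔVt / C = (305 − 450) / 34.1 = -4.252 cmH2O.
Original PIP = 450/34.1 + 5.1×0.7833 + 6 = 23.191 cmH2O; new PIP = 23.191 + (-4.252) = 18.939 cmH2O.

18.9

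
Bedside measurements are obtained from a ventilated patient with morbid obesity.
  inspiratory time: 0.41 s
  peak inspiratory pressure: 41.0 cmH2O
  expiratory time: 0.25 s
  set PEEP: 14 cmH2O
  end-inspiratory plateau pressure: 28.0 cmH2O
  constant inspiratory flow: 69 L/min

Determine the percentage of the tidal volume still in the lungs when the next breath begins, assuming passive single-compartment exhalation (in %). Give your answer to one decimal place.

51.9

Flow: 69 L/min ÷ 60 = 1.15 L/s.
Vt = flow × Ti = 1.15 L/s × 0.41 s × 1000 mL/L = 471.5 mL.
R = (PIP − Pplat)/V̇ = (41.0 − 28.0) / 1.15 = 13.0/1.15 = 11.304 cmH2O·s/L.
C = Vt/(Pplat − PEEP) = 471.5 / (28.0 − 14) = 471.5/14.0 = 33.679 mL/cmH2O.
τ = R × C = 11.304 × 0.03368 L/cmH2O = 0.3807 s.
Fraction remaining at end-expiration = e^(−Te/τ) = e^(−0.25/0.3807) = 0.5186 → 51.86%.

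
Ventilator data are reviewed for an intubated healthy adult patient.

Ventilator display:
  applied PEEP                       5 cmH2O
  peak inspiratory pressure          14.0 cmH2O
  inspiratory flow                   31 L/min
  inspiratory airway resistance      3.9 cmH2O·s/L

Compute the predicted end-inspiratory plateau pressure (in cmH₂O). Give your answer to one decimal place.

Flow: 31 L/min ÷ 60 = 0.5167 L/s.
Pplat = PIP − Raw × flow = 14.0 − 3.9 × 0.5167 = 14.0 − 2.015 = 11.985 cmH2O.

12.0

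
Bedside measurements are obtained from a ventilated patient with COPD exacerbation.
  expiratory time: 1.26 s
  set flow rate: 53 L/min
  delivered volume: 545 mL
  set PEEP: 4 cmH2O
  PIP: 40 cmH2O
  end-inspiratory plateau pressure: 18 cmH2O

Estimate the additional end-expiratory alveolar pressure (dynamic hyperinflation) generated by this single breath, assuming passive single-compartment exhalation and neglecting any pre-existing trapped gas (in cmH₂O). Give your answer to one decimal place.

Flow: 53 L/min ÷ 60 = 0.8833 L/s.
R = (PIP − Pplat)/V̇ = (40 − 18) / 0.8833 = 22.0/0.8833 = 24.907 cmH2O·s/L.
C = Vt/(Pplat − PEEP) = 545.0 / (18 − 4) = 545.0/14.0 = 38.929 mL/cmH2O.
τ = R × C = 24.907 × 0.03893 L/cmH2O = 0.9696 s.
Fraction remaining = e^(−Te/τ) = e^(−1.26/0.9696) = 0.2727; trapped volume = 545.0 × 0.2727 = 148.62 mL.
Additional alveolar pressure from trapping ≈ V_trapped / C = 148.62 / 38.929 = 3.818 cmH2O.

3.8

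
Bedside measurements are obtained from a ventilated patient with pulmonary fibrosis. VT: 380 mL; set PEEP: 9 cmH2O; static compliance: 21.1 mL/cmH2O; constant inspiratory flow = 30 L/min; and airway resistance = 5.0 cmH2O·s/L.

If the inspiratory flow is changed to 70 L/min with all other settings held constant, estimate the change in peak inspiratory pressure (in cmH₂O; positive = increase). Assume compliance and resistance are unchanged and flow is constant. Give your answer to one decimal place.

3.3

Flow: 30 L/min ÷ 60 = 0.5 L/s.
New flow: 70 L/min ÷ 60 = 1.1667 L/s.
PIP = Vt/C + R·V̇ + PEEP (constant-flow equation of motion).
Only the resistive term changes: ΔPIP = R × ΔV̇ = 5.0 × (1.1667 − 0.5) = 5.0 × 0.6667 = 3.334 cmH2O.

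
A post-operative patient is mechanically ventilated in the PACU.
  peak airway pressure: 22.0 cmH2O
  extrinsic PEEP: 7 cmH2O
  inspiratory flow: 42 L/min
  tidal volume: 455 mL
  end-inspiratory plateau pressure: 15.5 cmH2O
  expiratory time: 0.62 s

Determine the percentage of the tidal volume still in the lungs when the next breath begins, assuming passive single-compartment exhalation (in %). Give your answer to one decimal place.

Flow: 42 L/min ÷ 60 = 0.7 L/s.
R = (PIP − Pplat)/V̇ = (22.0 − 15.5) / 0.7 = 6.5/0.7 = 9.286 cmH2O·s/L.
C = Vt/(Pplat − PEEP) = 455.0 / (15.5 − 7) = 455.0/8.5 = 53.529 mL/cmH2O.
τ = R × C = 9.286 × 0.05353 L/cmH2O = 0.4971 s.
Fraction remaining at end-expiration = e^(−Te/τ) = e^(−0.62/0.4971) = 0.2873 → 28.73%.

28.7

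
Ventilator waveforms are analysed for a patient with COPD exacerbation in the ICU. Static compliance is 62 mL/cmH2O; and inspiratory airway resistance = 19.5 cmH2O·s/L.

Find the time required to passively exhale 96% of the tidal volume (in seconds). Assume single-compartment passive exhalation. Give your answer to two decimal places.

τ = R × C = 19.5 × 62 mL/cmH2O = 19.5 × 0.062 L/cmH2O = 1.209 s.
Exhaled fraction f = 1 − e^(−t/τ) → t = −τ·ln(1 − f) = −1.209·ln(0.04) = 3.892 s.

3.89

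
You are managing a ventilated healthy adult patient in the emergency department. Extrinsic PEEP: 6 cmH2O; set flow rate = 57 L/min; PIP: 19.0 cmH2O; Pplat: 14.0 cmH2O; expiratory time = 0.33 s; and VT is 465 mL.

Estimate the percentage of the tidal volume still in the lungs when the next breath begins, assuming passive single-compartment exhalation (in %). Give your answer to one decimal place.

34.0

Flow: 57 L/min ÷ 60 = 0.95 L/s.
R = (PIP − Pplat)/V̇ = (19.0 − 14.0) / 0.95 = 5.0/0.95 = 5.263 cmH2O·s/L.
C = Vt/(Pplat − PEEP) = 465.0 / (14.0 − 6) = 465.0/8.0 = 58.125 mL/cmH2O.
τ = R × C = 5.263 × 0.05813 L/cmH2O = 0.3059 s.
Fraction remaining at end-expiration = e^(−Te/τ) = e^(−0.33/0.3059) = 0.34 → 34.0%.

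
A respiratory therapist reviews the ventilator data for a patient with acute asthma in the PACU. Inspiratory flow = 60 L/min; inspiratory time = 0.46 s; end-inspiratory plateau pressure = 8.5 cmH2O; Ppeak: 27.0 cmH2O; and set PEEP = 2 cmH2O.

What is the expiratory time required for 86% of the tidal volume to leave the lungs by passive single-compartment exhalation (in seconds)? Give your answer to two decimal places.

Flow: 60 L/min ÷ 60 = 1 L/s.
Vt = flow × Ti = 1 L/s × 0.46 s × 1000 mL/L = 460.0 mL.
R = (PIP − Pplat)/V̇ = (27.0 − 8.5) / 1 = 18.5/1 = 18.5 cmH2O·s/L.
C = Vt/(Pplat − PEEP) = 460.0 / (8.5 − 2) = 460.0/6.5 = 70.769 mL/cmH2O.
τ = R × C = 18.5 × 0.07077 L/cmH2O = 1.309 s.
t = −τ·ln(1 − 0.86) = −1.309·ln(0.14) = 2.574 s.

2.57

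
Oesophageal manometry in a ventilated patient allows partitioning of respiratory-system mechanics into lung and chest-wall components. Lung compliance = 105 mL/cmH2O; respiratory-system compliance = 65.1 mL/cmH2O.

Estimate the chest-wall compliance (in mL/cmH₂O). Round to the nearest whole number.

1/Ccw = 1/Crs − 1/CL.
1/Ccw = 1/65.1 − 1/105 = 0.005837.
Ccw = 171.32 mL/cmH2O.

171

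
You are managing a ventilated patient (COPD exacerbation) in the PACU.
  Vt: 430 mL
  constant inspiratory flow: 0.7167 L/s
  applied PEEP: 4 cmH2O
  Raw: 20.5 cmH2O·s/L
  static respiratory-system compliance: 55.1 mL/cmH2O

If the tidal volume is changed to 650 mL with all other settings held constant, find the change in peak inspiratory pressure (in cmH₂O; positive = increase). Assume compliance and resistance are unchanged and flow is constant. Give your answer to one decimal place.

PIP = Vt/C + R·V̇ + PEEP (constant-flow equation of motion).
Only the elastic term changes: ΔPIP = ΔVt / C = (650 − 430) / 55.1 = 3.993 cmH2O.

4.0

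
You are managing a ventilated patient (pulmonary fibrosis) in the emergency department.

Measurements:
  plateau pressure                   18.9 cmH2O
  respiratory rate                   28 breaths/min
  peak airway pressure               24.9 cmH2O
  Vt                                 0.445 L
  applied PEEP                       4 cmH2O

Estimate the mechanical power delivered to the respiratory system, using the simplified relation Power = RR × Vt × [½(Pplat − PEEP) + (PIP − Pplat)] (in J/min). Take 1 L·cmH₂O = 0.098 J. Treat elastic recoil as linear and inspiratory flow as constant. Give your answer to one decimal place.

16.4

Per-breath work = Vt × [½(Pplat−PEEP) + (PIP−Pplat)] = 0.445 × [0.5×14.9 + 6.0] = 0.445 × 13.45 = 5.985 L·cmH2O.
Power = 28 × 5.985 = 167.58 L·cmH2O/min.
× 0.098 J/(L·cmH2O) → 16.423 J/min.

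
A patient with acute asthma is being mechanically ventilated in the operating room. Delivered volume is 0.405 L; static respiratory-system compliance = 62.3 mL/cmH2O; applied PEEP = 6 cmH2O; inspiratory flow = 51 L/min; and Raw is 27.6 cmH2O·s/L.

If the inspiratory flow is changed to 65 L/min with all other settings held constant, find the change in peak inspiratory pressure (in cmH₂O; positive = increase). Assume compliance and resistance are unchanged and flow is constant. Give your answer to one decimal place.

Flow: 51 L/min ÷ 60 = 0.85 L/s.
New flow: 65 L/min ÷ 60 = 1.0833 L/s.
PIP = Vt/C + R·V̇ + PEEP (constant-flow equation of motion).
Only the resistive term changes: ΔPIP = R × ΔV̇ = 27.6 × (1.0833 − 0.85) = 27.6 × 0.2333 = 6.439 cmH2O.

6.4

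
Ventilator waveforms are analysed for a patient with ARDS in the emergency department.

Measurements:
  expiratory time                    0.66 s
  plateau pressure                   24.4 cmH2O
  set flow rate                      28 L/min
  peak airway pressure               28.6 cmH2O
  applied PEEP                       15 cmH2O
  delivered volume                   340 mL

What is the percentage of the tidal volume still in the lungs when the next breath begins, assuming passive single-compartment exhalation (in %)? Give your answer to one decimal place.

Flow: 28 L/min ÷ 60 = 0.4667 L/s.
R = (PIP − Pplat)/V̇ = (28.6 − 24.4) / 0.4667 = 4.2/0.4667 = 8.999 cmH2O·s/L.
C = Vt/(Pplat − PEEP) = 340.0 / (24.4 − 15) = 340.0/9.4 = 36.17 mL/cmH2O.
τ = R × C = 8.999 × 0.03617 L/cmH2O = 0.3255 s.
Fraction remaining at end-expiration = e^(−Te/τ) = e^(−0.66/0.3255) = 0.1316 → 13.16%.

13.2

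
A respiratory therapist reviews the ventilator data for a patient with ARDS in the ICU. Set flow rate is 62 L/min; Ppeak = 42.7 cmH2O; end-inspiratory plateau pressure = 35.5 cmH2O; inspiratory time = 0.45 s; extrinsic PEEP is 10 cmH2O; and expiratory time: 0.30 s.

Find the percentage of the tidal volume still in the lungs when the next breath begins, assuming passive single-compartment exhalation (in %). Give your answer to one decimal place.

9.4

Flow: 62 L/min ÷ 60 = 1.0333 L/s.
Vt = flow × Ti = 1.0333 L/s × 0.45 s × 1000 mL/L = 464.99 mL.
R = (PIP − Pplat)/V̇ = (42.7 − 35.5) / 1.0333 = 7.2/1.0333 = 6.968 cmH2O·s/L.
C = Vt/(Pplat − PEEP) = 464.99 / (35.5 − 10) = 464.99/25.5 = 18.235 mL/cmH2O.
τ = R × C = 6.968 × 0.01824 L/cmH2O = 0.1271 s.
Fraction remaining at end-expiration = e^(−Te/τ) = e^(−0.30/0.1271) = 0.09439 → 9.439%.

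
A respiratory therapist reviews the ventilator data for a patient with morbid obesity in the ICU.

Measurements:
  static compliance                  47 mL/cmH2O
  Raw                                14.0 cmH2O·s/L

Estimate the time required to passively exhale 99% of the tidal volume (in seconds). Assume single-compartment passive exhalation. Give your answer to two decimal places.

τ = R × C = 14.0 × 47 mL/cmH2O = 14.0 × 0.047 L/cmH2O = 0.658 s.
Exhaled fraction f = 1 − e^(−t/τ) → t = −τ·ln(1 − f) = −0.658·ln(0.01) = 3.03 s.

3.03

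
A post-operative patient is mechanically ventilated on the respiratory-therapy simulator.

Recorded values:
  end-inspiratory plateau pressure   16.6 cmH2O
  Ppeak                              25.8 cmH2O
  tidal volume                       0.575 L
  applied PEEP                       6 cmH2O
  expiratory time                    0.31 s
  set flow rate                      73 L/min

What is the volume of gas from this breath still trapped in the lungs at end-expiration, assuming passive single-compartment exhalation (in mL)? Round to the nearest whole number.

270

Flow: 73 L/min ÷ 60 = 1.2167 L/s.
R = (PIP − Pplat)/V̇ = (25.8 − 16.6) / 1.2167 = 9.2/1.2167 = 7.561 cmH2O·s/L.
C = Vt/(Pplat − PEEP) = 575.0 / (16.6 − 6) = 575.0/10.6 = 54.245 mL/cmH2O.
τ = R × C = 7.561 × 0.05425 L/cmH2O = 0.4102 s.
Fraction remaining = e^(−Te/τ) = e^(−0.31/0.4102) = 0.4697.
Trapped volume = 575.0 × 0.4697 = 270.08 mL.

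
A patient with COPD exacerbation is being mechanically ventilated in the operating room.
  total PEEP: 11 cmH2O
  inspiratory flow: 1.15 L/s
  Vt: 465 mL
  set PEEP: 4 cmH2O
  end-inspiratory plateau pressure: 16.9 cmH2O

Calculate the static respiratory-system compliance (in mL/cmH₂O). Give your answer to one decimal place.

End-expiratory occlusion gives total PEEP = 11 cmH2O (intrinsic PEEP = 11 − 4 = 7). Use total PEEP for the elastic gradient.
Cstat = Vt / (Pplat − PEEPtotal) = 465 / (16.9 − 11) = 465 / 5.9 = 78.814 mL/cmH2O.

78.8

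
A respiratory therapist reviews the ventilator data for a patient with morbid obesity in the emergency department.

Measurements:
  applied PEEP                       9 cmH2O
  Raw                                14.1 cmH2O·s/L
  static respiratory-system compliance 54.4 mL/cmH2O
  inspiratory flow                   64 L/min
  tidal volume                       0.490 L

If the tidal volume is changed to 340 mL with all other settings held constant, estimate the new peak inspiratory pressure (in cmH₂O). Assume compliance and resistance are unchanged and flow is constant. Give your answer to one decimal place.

30.3

Flow: 64 L/min ÷ 60 = 1.0667 L/s.
PIP = Vt/C + R·V̇ + PEEP (constant-flow equation of motion).
Only the elastic term changes: ΔPIP = ΔVt / C = (340 − 490) / 54.4 = -2.757 cmH2O.
Original PIP = 490/54.4 + 14.1×1.0667 + 9 = 33.048 cmH2O; new PIP = 33.048 + (-2.757) = 30.291 cmH2O.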